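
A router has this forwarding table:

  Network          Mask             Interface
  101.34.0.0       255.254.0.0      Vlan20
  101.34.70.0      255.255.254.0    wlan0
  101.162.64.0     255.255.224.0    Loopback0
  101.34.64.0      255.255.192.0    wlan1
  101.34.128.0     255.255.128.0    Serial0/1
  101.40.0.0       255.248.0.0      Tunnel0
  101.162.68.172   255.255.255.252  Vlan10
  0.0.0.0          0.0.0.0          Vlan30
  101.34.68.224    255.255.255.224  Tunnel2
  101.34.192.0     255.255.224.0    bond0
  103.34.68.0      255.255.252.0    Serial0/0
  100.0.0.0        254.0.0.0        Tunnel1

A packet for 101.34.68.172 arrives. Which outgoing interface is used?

Routes whose prefix contains 101.34.68.172:
  0.0.0.0/0 (default, matches everything) -> Vlan30
  100.0.0.0/7 (100.0.0.0 - 101.255.255.255) -> Tunnel1
  101.34.0.0/15 (101.34.0.0 - 101.35.255.255) -> Vlan20
  101.34.64.0/18 (101.34.64.0 - 101.34.127.255) -> wlan1
More-specific entries that do NOT match:
  101.162.68.172/30 (101.162.68.172 - 101.162.68.175) does not contain 101.34.68.172
  101.34.68.224/27 (101.34.68.224 - 101.34.68.255) does not contain 101.34.68.172
  101.34.70.0/23 (101.34.70.0 - 101.34.71.255) does not contain 101.34.68.172
  103.34.68.0/22 (103.34.68.0 - 103.34.71.255) does not contain 101.34.68.172
  101.162.64.0/19 (101.162.64.0 - 101.162.95.255) does not contain 101.34.68.172
  101.34.192.0/19 (101.34.192.0 - 101.34.223.255) does not contain 101.34.68.172
Longest matching prefix is /18 -> interface wlan1.

wlan1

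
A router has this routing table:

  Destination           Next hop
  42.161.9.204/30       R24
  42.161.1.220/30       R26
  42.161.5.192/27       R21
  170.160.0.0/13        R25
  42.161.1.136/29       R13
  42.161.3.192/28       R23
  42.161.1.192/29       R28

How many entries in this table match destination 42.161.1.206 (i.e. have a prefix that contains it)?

No listed prefix contains 42.161.1.206.
Total matching entries: 0.

0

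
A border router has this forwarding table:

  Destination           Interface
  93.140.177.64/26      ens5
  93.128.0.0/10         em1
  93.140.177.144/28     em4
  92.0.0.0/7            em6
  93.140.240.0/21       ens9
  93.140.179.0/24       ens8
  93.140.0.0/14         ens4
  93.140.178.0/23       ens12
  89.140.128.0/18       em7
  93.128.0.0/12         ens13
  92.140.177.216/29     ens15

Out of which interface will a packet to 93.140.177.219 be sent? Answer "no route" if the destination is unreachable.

Routes whose prefix contains 93.140.177.219:
  92.0.0.0/7 (92.0.0.0 - 93.255.255.255) -> em6
  93.128.0.0/10 (93.128.0.0 - 93.191.255.255) -> em1
  93.128.0.0/12 (93.128.0.0 - 93.143.255.255) -> ens13
  93.140.0.0/14 (93.140.0.0 - 93.143.255.255) -> ens4
More-specific entries that do NOT match:
  92.140.177.216/29 (92.140.177.216 - 92.140.177.223) does not contain 93.140.177.219
  93.140.177.144/28 (93.140.177.144 - 93.140.177.159) does not contain 93.140.177.219
  93.140.177.64/26 (93.140.177.64 - 93.140.177.127) does not contain 93.140.177.219
  93.140.179.0/24 (93.140.179.0 - 93.140.179.255) does not contain 93.140.177.219
  93.140.178.0/23 (93.140.178.0 - 93.140.179.255) does not contain 93.140.177.219
  93.140.240.0/21 (93.140.240.0 - 93.140.247.255) does not contain 93.140.177.219
  89.140.128.0/18 (89.140.128.0 - 89.140.191.255) does not contain 93.140.177.219
Longest matching prefix is /14 -> interface ens4.

ens4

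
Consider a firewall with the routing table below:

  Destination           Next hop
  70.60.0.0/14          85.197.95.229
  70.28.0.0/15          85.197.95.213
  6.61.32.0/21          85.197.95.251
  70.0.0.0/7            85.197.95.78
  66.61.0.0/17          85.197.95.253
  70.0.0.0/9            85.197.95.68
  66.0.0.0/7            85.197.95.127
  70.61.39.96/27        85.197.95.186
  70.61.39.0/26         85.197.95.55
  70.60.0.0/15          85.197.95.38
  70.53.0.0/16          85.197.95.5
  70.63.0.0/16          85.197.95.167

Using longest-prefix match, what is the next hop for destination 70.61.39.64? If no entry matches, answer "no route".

Routes whose prefix contains 70.61.39.64:
  70.0.0.0/7 (70.0.0.0 - 71.255.255.255) -> 85.197.95.78
  70.0.0.0/9 (70.0.0.0 - 70.127.255.255) -> 85.197.95.68
  70.60.0.0/14 (70.60.0.0 - 70.63.255.255) -> 85.197.95.229
  70.60.0.0/15 (70.60.0.0 - 70.61.255.255) -> 85.197.95.38
More-specific entries that do NOT match:
  70.61.39.96/27 (70.61.39.96 - 70.61.39.127) does not contain 70.61.39.64
  70.61.39.0/26 (70.61.39.0 - 70.61.39.63) does not contain 70.61.39.64
  6.61.32.0/21 (6.61.32.0 - 6.61.39.255) does not contain 70.61.39.64
  66.61.0.0/17 (66.61.0.0 - 66.61.127.255) does not contain 70.61.39.64
  70.53.0.0/16 (70.53.0.0 - 70.53.255.255) does not contain 70.61.39.64
  70.63.0.0/16 (70.63.0.0 - 70.63.255.255) does not contain 70.61.39.64
Longest matching prefix is /15 -> next hop 85.197.95.38.

85.197.95.38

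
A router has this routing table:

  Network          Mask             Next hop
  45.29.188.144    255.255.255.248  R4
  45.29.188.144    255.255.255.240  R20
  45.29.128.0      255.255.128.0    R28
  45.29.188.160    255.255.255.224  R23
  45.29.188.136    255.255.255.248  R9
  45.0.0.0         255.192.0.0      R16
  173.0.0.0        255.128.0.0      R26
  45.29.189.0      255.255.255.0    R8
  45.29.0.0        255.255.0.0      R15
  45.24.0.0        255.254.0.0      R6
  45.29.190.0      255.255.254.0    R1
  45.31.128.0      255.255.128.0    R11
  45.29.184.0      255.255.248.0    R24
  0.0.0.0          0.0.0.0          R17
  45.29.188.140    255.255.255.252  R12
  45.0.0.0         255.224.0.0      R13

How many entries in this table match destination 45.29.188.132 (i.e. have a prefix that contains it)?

Prefixes containing 45.29.188.132:
  0.0.0.0/0 (default, matches everything)
  45.0.0.0/10 (45.0.0.0 - 45.63.255.255)
  45.0.0.0/11 (45.0.0.0 - 45.31.255.255)
  45.29.0.0/16 (45.29.0.0 - 45.29.255.255)
  45.29.128.0/17 (45.29.128.0 - 45.29.255.255)
  45.29.184.0/21 (45.29.184.0 - 45.29.191.255)
Total matching entries: 6.

6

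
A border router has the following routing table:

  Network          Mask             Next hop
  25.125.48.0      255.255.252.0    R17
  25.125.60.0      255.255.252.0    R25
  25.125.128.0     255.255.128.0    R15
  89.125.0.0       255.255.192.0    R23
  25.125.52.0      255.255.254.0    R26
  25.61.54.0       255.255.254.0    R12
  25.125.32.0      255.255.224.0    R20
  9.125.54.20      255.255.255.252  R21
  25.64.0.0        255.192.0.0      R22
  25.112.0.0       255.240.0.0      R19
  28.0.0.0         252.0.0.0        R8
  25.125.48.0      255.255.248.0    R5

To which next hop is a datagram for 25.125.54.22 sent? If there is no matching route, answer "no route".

Routes whose prefix contains 25.125.54.22:
  25.64.0.0/10 (25.64.0.0 - 25.127.255.255) -> R22
  25.112.0.0/12 (25.112.0.0 - 25.127.255.255) -> R19
  25.125.32.0/19 (25.125.32.0 - 25.125.63.255) -> R20
  25.125.48.0/21 (25.125.48.0 - 25.125.55.255) -> R5
More-specific entries that do NOT match:
  9.125.54.20/30 (9.125.54.20 - 9.125.54.23) does not contain 25.125.54.22
  25.125.52.0/23 (25.125.52.0 - 25.125.53.255) does not contain 25.125.54.22
  25.61.54.0/23 (25.61.54.0 - 25.61.55.255) does not contain 25.125.54.22
  25.125.48.0/22 (25.125.48.0 - 25.125.51.255) does not contain 25.125.54.22
  25.125.60.0/22 (25.125.60.0 - 25.125.63.255) does not contain 25.125.54.22
Longest matching prefix is /21 -> next hop R5.

R5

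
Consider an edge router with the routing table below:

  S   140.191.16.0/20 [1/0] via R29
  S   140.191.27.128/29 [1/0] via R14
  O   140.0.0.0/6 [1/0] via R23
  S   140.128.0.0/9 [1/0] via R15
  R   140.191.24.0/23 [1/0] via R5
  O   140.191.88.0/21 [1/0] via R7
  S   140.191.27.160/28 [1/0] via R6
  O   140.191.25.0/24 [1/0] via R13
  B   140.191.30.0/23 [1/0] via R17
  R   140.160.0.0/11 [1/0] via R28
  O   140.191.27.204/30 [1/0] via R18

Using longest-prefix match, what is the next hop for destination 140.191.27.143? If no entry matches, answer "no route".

Routes whose prefix contains 140.191.27.143:
  140.0.0.0/6 (140.0.0.0 - 143.255.255.255) -> R23
  140.128.0.0/9 (140.128.0.0 - 140.255.255.255) -> R15
  140.160.0.0/11 (140.160.0.0 - 140.191.255.255) -> R28
  140.191.16.0/20 (140.191.16.0 - 140.191.31.255) -> R29
More-specific entries that do NOT match:
  140.191.27.204/30 (140.191.27.204 - 140.191.27.207) does not contain 140.191.27.143
  140.191.27.128/29 (140.191.27.128 - 140.191.27.135) does not contain 140.191.27.143
  140.191.27.160/28 (140.191.27.160 - 140.191.27.175) does not contain 140.191.27.143
  140.191.25.0/24 (140.191.25.0 - 140.191.25.255) does not contain 140.191.27.143
  140.191.24.0/23 (140.191.24.0 - 140.191.25.255) does not contain 140.191.27.143
  140.191.30.0/23 (140.191.30.0 - 140.191.31.255) does not contain 140.191.27.143
  140.191.88.0/21 (140.191.88.0 - 140.191.95.255) does not contain 140.191.27.143
Longest matching prefix is /20 -> next hop R29.

R29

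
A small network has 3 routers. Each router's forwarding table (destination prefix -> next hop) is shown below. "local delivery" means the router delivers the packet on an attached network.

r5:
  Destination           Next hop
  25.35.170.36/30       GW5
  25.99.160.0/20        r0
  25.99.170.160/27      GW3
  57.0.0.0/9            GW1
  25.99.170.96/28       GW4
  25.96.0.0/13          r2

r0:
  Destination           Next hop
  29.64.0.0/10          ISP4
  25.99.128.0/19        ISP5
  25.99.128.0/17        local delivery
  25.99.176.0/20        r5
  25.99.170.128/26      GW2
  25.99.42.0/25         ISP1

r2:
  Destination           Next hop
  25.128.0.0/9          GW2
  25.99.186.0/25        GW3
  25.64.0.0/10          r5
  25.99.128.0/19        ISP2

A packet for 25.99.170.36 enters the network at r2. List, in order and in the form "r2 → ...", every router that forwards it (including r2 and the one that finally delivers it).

r2 → r5 → r0

At r2: longest match for 25.99.170.36 is 25.64.0.0/10 -> r5
At r5: longest match for 25.99.170.36 is 25.99.160.0/20 -> r0
At r0: longest match for 25.99.170.36 is 25.99.128.0/17 -> local delivery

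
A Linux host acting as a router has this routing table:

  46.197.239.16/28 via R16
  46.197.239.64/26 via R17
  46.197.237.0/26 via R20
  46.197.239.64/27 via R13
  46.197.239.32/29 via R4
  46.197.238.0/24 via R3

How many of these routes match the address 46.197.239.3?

No listed prefix contains 46.197.239.3.
Total matching entries: 0.

0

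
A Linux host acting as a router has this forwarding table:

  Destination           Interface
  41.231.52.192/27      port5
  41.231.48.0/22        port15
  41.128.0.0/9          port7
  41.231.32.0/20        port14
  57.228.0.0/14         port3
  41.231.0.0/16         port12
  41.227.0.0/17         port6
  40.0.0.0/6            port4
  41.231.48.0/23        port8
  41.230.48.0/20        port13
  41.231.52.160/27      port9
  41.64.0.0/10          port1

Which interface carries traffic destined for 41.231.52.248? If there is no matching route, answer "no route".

port12

Routes whose prefix contains 41.231.52.248:
  40.0.0.0/6 (40.0.0.0 - 43.255.255.255) -> port4
  41.128.0.0/9 (41.128.0.0 - 41.255.255.255) -> port7
  41.231.0.0/16 (41.231.0.0 - 41.231.255.255) -> port12
More-specific entries that do NOT match:
  41.231.52.192/27 (41.231.52.192 - 41.231.52.223) does not contain 41.231.52.248
  41.231.52.160/27 (41.231.52.160 - 41.231.52.191) does not contain 41.231.52.248
  41.231.48.0/23 (41.231.48.0 - 41.231.49.255) does not contain 41.231.52.248
  41.231.48.0/22 (41.231.48.0 - 41.231.51.255) does not contain 41.231.52.248
  41.231.32.0/20 (41.231.32.0 - 41.231.47.255) does not contain 41.231.52.248
  41.230.48.0/20 (41.230.48.0 - 41.230.63.255) does not contain 41.231.52.248
  41.227.0.0/17 (41.227.0.0 - 41.227.127.255) does not contain 41.231.52.248
Longest matching prefix is /16 -> interface port12.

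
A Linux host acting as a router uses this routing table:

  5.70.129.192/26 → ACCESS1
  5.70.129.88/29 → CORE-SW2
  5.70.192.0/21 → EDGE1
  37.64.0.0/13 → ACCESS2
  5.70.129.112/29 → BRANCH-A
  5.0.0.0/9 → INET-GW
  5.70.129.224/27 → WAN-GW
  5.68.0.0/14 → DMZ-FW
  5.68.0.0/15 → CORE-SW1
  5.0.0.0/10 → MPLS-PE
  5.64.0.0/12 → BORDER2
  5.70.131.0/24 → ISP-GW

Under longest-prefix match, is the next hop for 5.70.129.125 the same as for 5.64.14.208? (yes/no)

5.70.129.125: longest match 5.68.0.0/14 -> DMZ-FW
5.64.14.208: longest match 5.64.0.0/12 -> BORDER2

no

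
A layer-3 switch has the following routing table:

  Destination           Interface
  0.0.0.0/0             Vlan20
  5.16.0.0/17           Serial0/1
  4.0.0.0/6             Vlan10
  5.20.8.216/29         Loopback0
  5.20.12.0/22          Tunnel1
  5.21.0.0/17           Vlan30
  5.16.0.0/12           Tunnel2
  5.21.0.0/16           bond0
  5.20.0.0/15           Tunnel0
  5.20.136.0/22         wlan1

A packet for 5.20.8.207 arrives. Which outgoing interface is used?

Routes whose prefix contains 5.20.8.207:
  0.0.0.0/0 (default, matches everything) -> Vlan20
  4.0.0.0/6 (4.0.0.0 - 7.255.255.255) -> Vlan10
  5.16.0.0/12 (5.16.0.0 - 5.31.255.255) -> Tunnel2
  5.20.0.0/15 (5.20.0.0 - 5.21.255.255) -> Tunnel0
More-specific entries that do NOT match:
  5.20.8.216/29 (5.20.8.216 - 5.20.8.223) does not contain 5.20.8.207
  5.20.12.0/22 (5.20.12.0 - 5.20.15.255) does not contain 5.20.8.207
  5.20.136.0/22 (5.20.136.0 - 5.20.139.255) does not contain 5.20.8.207
  5.16.0.0/17 (5.16.0.0 - 5.16.127.255) does not contain 5.20.8.207
  5.21.0.0/17 (5.21.0.0 - 5.21.127.255) does not contain 5.20.8.207
  5.21.0.0/16 (5.21.0.0 - 5.21.255.255) does not contain 5.20.8.207
Longest matching prefix is /15 -> interface Tunnel0.

Tunnel0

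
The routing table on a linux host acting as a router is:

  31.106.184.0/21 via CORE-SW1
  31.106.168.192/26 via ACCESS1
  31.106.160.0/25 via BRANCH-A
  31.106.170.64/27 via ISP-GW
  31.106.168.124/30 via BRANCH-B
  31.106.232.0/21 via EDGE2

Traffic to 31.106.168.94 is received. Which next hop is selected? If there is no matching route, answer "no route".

No entry's prefix contains 31.106.168.94; there is no default route.

no route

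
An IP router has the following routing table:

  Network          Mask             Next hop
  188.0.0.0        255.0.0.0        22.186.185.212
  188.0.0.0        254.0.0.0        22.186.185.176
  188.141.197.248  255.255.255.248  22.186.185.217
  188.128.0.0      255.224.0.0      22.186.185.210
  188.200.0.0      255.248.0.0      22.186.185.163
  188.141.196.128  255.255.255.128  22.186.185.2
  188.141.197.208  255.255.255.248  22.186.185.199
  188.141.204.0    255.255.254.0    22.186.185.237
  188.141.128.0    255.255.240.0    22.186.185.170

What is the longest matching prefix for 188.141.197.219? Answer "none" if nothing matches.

Entries matching 188.141.197.219:
  188.0.0.0/7 (188.0.0.0 - 189.255.255.255)
  188.0.0.0/8 (188.0.0.0 - 188.255.255.255)
  188.128.0.0/11 (188.128.0.0 - 188.159.255.255)
Most specific is 188.128.0.0/11.

188.128.0.0/11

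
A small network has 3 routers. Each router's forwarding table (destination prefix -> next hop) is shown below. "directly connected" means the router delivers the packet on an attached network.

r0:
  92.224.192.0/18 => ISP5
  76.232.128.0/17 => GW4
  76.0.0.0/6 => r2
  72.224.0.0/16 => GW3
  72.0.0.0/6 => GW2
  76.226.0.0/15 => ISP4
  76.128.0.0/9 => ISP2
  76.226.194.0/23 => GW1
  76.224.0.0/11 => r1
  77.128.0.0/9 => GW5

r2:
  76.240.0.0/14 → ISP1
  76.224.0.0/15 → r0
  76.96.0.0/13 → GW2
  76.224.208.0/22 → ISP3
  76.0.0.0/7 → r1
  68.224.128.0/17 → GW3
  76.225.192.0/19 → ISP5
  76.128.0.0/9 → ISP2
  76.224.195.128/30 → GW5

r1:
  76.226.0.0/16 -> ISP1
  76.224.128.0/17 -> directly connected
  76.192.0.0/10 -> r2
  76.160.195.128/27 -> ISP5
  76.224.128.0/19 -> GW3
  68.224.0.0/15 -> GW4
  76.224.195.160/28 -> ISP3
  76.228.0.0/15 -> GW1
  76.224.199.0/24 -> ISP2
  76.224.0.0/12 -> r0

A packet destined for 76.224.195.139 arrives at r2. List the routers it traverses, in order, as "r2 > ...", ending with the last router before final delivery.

At r2: longest match for 76.224.195.139 is 76.224.0.0/15 -> r0
At r0: longest match for 76.224.195.139 is 76.224.0.0/11 -> r1
At r1: longest match for 76.224.195.139 is 76.224.128.0/17 -> directly connected

r2 > r0 > r1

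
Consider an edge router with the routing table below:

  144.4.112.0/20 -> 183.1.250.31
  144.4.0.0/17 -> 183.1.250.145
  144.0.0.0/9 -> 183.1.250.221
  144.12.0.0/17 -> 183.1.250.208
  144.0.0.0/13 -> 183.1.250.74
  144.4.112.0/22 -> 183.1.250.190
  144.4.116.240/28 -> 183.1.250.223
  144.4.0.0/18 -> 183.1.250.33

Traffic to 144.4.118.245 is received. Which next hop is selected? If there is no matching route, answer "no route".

183.1.250.31

Routes whose prefix contains 144.4.118.245:
  144.0.0.0/9 (144.0.0.0 - 144.127.255.255) -> 183.1.250.221
  144.0.0.0/13 (144.0.0.0 - 144.7.255.255) -> 183.1.250.74
  144.4.0.0/17 (144.4.0.0 - 144.4.127.255) -> 183.1.250.145
  144.4.112.0/20 (144.4.112.0 - 144.4.127.255) -> 183.1.250.31
More-specific entries that do NOT match:
  144.4.116.240/28 (144.4.116.240 - 144.4.116.255) does not contain 144.4.118.245
  144.4.112.0/22 (144.4.112.0 - 144.4.115.255) does not contain 144.4.118.245
Longest matching prefix is /20 -> next hop 183.1.250.31.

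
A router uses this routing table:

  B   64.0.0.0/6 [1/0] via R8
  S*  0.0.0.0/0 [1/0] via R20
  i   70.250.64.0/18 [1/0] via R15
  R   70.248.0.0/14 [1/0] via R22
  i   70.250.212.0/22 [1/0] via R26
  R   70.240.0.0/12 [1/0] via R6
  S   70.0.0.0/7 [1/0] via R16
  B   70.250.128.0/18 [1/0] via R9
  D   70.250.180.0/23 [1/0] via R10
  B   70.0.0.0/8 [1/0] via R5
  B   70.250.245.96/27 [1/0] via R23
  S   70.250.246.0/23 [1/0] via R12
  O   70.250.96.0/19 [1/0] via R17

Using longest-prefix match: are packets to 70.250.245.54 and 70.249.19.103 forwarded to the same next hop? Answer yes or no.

70.250.245.54: longest match 70.248.0.0/14 -> R22
70.249.19.103: longest match 70.248.0.0/14 -> R22

yes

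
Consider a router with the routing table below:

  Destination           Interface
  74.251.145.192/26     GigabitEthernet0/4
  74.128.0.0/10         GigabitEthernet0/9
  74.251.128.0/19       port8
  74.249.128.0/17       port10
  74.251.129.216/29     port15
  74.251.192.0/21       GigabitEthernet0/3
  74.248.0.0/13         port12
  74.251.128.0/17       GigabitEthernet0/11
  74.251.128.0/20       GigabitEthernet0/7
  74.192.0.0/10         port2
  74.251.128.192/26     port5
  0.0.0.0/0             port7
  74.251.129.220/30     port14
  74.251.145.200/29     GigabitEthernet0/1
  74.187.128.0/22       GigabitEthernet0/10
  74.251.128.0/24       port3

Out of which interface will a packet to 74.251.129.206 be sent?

Routes whose prefix contains 74.251.129.206:
  0.0.0.0/0 (default, matches everything) -> port7
  74.192.0.0/10 (74.192.0.0 - 74.255.255.255) -> port2
  74.248.0.0/13 (74.248.0.0 - 74.255.255.255) -> port12
  74.251.128.0/17 (74.251.128.0 - 74.251.255.255) -> GigabitEthernet0/11
  74.251.128.0/19 (74.251.128.0 - 74.251.159.255) -> port8
  74.251.128.0/20 (74.251.128.0 - 74.251.143.255) -> GigabitEthernet0/7
More-specific entries that do NOT match:
  74.251.129.220/30 (74.251.129.220 - 74.251.129.223) does not contain 74.251.129.206
  74.251.129.216/29 (74.251.129.216 - 74.251.129.223) does not contain 74.251.129.206
  74.251.145.200/29 (74.251.145.200 - 74.251.145.207) does not contain 74.251.129.206
  74.251.145.192/26 (74.251.145.192 - 74.251.145.255) does not contain 74.251.129.206
  74.251.128.192/26 (74.251.128.192 - 74.251.128.255) does not contain 74.251.129.206
  74.251.128.0/24 (74.251.128.0 - 74.251.128.255) does not contain 74.251.129.206
  74.187.128.0/22 (74.187.128.0 - 74.187.131.255) does not contain 74.251.129.206
  74.251.192.0/21 (74.251.192.0 - 74.251.199.255) does not contain 74.251.129.206
Longest matching prefix is /20 -> interface GigabitEthernet0/7.

GigabitEthernet0/7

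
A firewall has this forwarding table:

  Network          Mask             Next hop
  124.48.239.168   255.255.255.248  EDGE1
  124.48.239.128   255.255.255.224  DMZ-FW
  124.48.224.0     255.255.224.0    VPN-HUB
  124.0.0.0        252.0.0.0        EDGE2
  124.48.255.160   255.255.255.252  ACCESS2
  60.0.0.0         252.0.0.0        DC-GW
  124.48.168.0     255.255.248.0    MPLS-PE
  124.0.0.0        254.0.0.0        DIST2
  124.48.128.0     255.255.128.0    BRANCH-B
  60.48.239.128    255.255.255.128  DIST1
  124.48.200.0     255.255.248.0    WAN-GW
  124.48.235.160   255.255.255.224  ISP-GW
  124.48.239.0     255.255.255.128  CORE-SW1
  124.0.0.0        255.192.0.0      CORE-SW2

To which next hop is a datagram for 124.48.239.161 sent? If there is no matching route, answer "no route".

VPN-HUB

Routes whose prefix contains 124.48.239.161:
  124.0.0.0/6 (124.0.0.0 - 127.255.255.255) -> EDGE2
  124.0.0.0/7 (124.0.0.0 - 125.255.255.255) -> DIST2
  124.0.0.0/10 (124.0.0.0 - 124.63.255.255) -> CORE-SW2
  124.48.128.0/17 (124.48.128.0 - 124.48.255.255) -> BRANCH-B
  124.48.224.0/19 (124.48.224.0 - 124.48.255.255) -> VPN-HUB
More-specific entries that do NOT match:
  124.48.255.160/30 (124.48.255.160 - 124.48.255.163) does not contain 124.48.239.161
  124.48.239.168/29 (124.48.239.168 - 124.48.239.175) does not contain 124.48.239.161
  124.48.239.128/27 (124.48.239.128 - 124.48.239.159) does not contain 124.48.239.161
  124.48.235.160/27 (124.48.235.160 - 124.48.235.191) does not contain 124.48.239.161
  60.48.239.128/25 (60.48.239.128 - 60.48.239.255) does not contain 124.48.239.161
  124.48.239.0/25 (124.48.239.0 - 124.48.239.127) does not contain 124.48.239.161
  124.48.168.0/21 (124.48.168.0 - 124.48.175.255) does not contain 124.48.239.161
  124.48.200.0/21 (124.48.200.0 - 124.48.207.255) does not contain 124.48.239.161
Longest matching prefix is /19 -> next hop VPN-HUB.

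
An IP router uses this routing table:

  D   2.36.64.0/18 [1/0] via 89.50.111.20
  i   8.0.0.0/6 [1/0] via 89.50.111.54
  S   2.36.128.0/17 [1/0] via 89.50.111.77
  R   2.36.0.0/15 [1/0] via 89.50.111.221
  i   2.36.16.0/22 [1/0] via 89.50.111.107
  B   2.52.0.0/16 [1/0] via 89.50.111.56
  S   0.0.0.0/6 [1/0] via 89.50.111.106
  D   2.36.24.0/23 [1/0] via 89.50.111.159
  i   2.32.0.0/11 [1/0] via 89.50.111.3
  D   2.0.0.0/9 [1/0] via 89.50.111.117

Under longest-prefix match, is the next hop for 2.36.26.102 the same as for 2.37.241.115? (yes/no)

yes

2.36.26.102: longest match 2.36.0.0/15 -> 89.50.111.221
2.37.241.115: longest match 2.36.0.0/15 -> 89.50.111.221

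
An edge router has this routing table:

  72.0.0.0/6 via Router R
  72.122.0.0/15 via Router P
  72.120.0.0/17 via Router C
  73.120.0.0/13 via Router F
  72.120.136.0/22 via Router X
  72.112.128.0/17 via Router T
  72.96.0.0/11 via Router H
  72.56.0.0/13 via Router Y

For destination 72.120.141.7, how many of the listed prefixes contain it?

Prefixes containing 72.120.141.7:
  72.0.0.0/6 (72.0.0.0 - 75.255.255.255)
  72.96.0.0/11 (72.96.0.0 - 72.127.255.255)
Total matching entries: 2.

2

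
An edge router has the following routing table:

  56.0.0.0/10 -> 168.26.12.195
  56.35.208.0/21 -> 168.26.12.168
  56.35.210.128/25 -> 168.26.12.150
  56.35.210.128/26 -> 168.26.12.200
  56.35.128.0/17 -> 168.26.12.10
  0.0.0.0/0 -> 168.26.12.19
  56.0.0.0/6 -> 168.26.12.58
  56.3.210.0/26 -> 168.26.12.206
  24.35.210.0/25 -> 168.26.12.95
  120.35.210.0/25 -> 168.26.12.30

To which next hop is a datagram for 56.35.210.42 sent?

168.26.12.168

Routes whose prefix contains 56.35.210.42:
  0.0.0.0/0 (default, matches everything) -> 168.26.12.19
  56.0.0.0/6 (56.0.0.0 - 59.255.255.255) -> 168.26.12.58
  56.0.0.0/10 (56.0.0.0 - 56.63.255.255) -> 168.26.12.195
  56.35.128.0/17 (56.35.128.0 - 56.35.255.255) -> 168.26.12.10
  56.35.208.0/21 (56.35.208.0 - 56.35.215.255) -> 168.26.12.168
More-specific entries that do NOT match:
  56.35.210.128/26 (56.35.210.128 - 56.35.210.191) does not contain 56.35.210.42
  56.3.210.0/26 (56.3.210.0 - 56.3.210.63) does not contain 56.35.210.42
  56.35.210.128/25 (56.35.210.128 - 56.35.210.255) does not contain 56.35.210.42
  24.35.210.0/25 (24.35.210.0 - 24.35.210.127) does not contain 56.35.210.42
  120.35.210.0/25 (120.35.210.0 - 120.35.210.127) does not contain 56.35.210.42
Longest matching prefix is /21 -> next hop 168.26.12.168.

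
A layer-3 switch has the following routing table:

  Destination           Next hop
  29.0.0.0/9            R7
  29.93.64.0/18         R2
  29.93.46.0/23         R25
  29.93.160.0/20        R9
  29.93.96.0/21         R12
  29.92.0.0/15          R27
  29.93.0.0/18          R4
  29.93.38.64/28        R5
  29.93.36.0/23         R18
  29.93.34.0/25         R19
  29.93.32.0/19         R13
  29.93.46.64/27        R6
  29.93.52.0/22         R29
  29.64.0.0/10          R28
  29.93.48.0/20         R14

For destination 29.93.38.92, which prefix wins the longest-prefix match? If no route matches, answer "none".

Entries matching 29.93.38.92:
  29.0.0.0/9 (29.0.0.0 - 29.127.255.255)
  29.64.0.0/10 (29.64.0.0 - 29.127.255.255)
  29.92.0.0/15 (29.92.0.0 - 29.93.255.255)
  29.93.0.0/18 (29.93.0.0 - 29.93.63.255)
  29.93.32.0/19 (29.93.32.0 - 29.93.63.255)
Most specific is 29.93.32.0/19.

29.93.32.0/19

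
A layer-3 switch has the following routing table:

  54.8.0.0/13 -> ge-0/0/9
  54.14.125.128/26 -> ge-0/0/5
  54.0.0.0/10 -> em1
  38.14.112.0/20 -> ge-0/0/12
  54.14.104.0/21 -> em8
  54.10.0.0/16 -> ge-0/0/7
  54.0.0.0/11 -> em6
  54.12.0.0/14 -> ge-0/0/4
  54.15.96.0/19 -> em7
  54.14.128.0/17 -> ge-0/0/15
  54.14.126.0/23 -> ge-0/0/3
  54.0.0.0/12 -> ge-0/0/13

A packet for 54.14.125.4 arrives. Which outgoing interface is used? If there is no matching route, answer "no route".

ge-0/0/4

Routes whose prefix contains 54.14.125.4:
  54.0.0.0/10 (54.0.0.0 - 54.63.255.255) -> em1
  54.0.0.0/11 (54.0.0.0 - 54.31.255.255) -> em6
  54.0.0.0/12 (54.0.0.0 - 54.15.255.255) -> ge-0/0/13
  54.8.0.0/13 (54.8.0.0 - 54.15.255.255) -> ge-0/0/9
  54.12.0.0/14 (54.12.0.0 - 54.15.255.255) -> ge-0/0/4
More-specific entries that do NOT match:
  54.14.125.128/26 (54.14.125.128 - 54.14.125.191) does not contain 54.14.125.4
  54.14.126.0/23 (54.14.126.0 - 54.14.127.255) does not contain 54.14.125.4
  54.14.104.0/21 (54.14.104.0 - 54.14.111.255) does not contain 54.14.125.4
  38.14.112.0/20 (38.14.112.0 - 38.14.127.255) does not contain 54.14.125.4
  54.15.96.0/19 (54.15.96.0 - 54.15.127.255) does not contain 54.14.125.4
  54.14.128.0/17 (54.14.128.0 - 54.14.255.255) does not contain 54.14.125.4
  54.10.0.0/16 (54.10.0.0 - 54.10.255.255) does not contain 54.14.125.4
Longest matching prefix is /14 -> interface ge-0/0/4.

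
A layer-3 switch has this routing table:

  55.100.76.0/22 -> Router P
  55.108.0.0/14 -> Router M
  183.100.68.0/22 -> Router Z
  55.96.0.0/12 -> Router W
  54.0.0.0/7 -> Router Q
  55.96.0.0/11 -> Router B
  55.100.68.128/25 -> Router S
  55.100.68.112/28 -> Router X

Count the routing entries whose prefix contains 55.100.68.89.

Prefixes containing 55.100.68.89:
  54.0.0.0/7 (54.0.0.0 - 55.255.255.255)
  55.96.0.0/11 (55.96.0.0 - 55.127.255.255)
  55.96.0.0/12 (55.96.0.0 - 55.111.255.255)
Total matching entries: 3.

3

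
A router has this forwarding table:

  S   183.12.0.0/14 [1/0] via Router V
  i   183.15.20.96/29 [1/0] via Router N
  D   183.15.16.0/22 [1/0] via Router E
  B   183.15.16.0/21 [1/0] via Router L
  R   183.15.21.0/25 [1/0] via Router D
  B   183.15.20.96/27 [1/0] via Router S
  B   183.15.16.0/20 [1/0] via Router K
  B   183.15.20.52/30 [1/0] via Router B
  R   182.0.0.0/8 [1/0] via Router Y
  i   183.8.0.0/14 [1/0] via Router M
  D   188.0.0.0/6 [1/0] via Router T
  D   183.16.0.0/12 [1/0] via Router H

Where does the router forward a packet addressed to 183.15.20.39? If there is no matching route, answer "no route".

Router L

Routes whose prefix contains 183.15.20.39:
  183.12.0.0/14 (183.12.0.0 - 183.15.255.255) -> Router V
  183.15.16.0/20 (183.15.16.0 - 183.15.31.255) -> Router K
  183.15.16.0/21 (183.15.16.0 - 183.15.23.255) -> Router L
More-specific entries that do NOT match:
  183.15.20.52/30 (183.15.20.52 - 183.15.20.55) does not contain 183.15.20.39
  183.15.20.96/29 (183.15.20.96 - 183.15.20.103) does not contain 183.15.20.39
  183.15.20.96/27 (183.15.20.96 - 183.15.20.127) does not contain 183.15.20.39
  183.15.21.0/25 (183.15.21.0 - 183.15.21.127) does not contain 183.15.20.39
  183.15.16.0/22 (183.15.16.0 - 183.15.19.255) does not contain 183.15.20.39
Longest matching prefix is /21 -> next hop Router L.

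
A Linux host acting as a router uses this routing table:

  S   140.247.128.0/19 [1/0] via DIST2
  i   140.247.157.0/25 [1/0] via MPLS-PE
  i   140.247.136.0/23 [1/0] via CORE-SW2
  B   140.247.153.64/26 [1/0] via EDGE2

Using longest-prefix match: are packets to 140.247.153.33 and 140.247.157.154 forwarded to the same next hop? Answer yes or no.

140.247.153.33: longest match 140.247.128.0/19 -> DIST2
140.247.157.154: longest match 140.247.128.0/19 -> DIST2

yes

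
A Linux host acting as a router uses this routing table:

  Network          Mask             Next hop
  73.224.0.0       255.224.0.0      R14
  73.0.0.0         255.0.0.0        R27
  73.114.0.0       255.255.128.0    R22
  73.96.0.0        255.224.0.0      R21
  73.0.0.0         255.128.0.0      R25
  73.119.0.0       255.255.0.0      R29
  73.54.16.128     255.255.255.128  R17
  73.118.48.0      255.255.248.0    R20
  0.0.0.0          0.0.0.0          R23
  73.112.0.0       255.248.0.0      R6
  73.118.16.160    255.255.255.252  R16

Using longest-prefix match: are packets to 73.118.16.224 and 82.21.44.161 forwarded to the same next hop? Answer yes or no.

73.118.16.224: longest match 73.112.0.0/13 -> R6
82.21.44.161: longest match 0.0.0.0/0 -> R23

no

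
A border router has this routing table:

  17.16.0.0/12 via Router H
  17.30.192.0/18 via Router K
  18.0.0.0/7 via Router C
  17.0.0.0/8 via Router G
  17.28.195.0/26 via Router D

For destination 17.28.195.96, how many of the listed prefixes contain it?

2

Prefixes containing 17.28.195.96:
  17.0.0.0/8 (17.0.0.0 - 17.255.255.255)
  17.16.0.0/12 (17.16.0.0 - 17.31.255.255)
Total matching entries: 2.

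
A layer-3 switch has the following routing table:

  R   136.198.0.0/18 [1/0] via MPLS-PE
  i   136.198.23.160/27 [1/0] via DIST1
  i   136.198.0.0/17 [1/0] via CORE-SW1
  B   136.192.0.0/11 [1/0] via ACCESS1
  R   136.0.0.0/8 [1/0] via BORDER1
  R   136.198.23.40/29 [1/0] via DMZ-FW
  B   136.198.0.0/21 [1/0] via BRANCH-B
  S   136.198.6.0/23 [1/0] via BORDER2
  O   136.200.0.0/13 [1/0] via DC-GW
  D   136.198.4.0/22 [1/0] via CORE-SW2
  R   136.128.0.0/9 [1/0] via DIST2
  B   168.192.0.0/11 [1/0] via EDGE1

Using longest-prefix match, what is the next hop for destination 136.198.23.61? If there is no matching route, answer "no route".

MPLS-PE

Routes whose prefix contains 136.198.23.61:
  136.0.0.0/8 (136.0.0.0 - 136.255.255.255) -> BORDER1
  136.128.0.0/9 (136.128.0.0 - 136.255.255.255) -> DIST2
  136.192.0.0/11 (136.192.0.0 - 136.223.255.255) -> ACCESS1
  136.198.0.0/17 (136.198.0.0 - 136.198.127.255) -> CORE-SW1
  136.198.0.0/18 (136.198.0.0 - 136.198.63.255) -> MPLS-PE
More-specific entries that do NOT match:
  136.198.23.40/29 (136.198.23.40 - 136.198.23.47) does not contain 136.198.23.61
  136.198.23.160/27 (136.198.23.160 - 136.198.23.191) does not contain 136.198.23.61
  136.198.6.0/23 (136.198.6.0 - 136.198.7.255) does not contain 136.198.23.61
  136.198.4.0/22 (136.198.4.0 - 136.198.7.255) does not contain 136.198.23.61
  136.198.0.0/21 (136.198.0.0 - 136.198.7.255) does not contain 136.198.23.61
Longest matching prefix is /18 -> next hop MPLS-PE.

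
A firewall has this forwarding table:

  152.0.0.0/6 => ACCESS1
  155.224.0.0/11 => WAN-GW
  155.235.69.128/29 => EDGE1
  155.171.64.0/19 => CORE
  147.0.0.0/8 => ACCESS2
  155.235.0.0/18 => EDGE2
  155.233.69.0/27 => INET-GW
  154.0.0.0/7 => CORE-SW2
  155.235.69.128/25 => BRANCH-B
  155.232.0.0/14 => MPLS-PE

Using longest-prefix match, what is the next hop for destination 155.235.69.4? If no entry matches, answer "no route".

MPLS-PE

Routes whose prefix contains 155.235.69.4:
  152.0.0.0/6 (152.0.0.0 - 155.255.255.255) -> ACCESS1
  154.0.0.0/7 (154.0.0.0 - 155.255.255.255) -> CORE-SW2
  155.224.0.0/11 (155.224.0.0 - 155.255.255.255) -> WAN-GW
  155.232.0.0/14 (155.232.0.0 - 155.235.255.255) -> MPLS-PE
More-specific entries that do NOT match:
  155.235.69.128/29 (155.235.69.128 - 155.235.69.135) does not contain 155.235.69.4
  155.233.69.0/27 (155.233.69.0 - 155.233.69.31) does not contain 155.235.69.4
  155.235.69.128/25 (155.235.69.128 - 155.235.69.255) does not contain 155.235.69.4
  155.171.64.0/19 (155.171.64.0 - 155.171.95.255) does not contain 155.235.69.4
  155.235.0.0/18 (155.235.0.0 - 155.235.63.255) does not contain 155.235.69.4
Longest matching prefix is /14 -> next hop MPLS-PE.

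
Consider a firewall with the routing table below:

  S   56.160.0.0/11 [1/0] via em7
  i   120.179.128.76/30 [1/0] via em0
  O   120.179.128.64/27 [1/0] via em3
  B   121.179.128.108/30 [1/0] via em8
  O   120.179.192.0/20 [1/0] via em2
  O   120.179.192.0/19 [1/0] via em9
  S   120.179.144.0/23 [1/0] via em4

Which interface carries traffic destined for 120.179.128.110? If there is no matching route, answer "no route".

No entry's prefix contains 120.179.128.110; there is no default route.

no route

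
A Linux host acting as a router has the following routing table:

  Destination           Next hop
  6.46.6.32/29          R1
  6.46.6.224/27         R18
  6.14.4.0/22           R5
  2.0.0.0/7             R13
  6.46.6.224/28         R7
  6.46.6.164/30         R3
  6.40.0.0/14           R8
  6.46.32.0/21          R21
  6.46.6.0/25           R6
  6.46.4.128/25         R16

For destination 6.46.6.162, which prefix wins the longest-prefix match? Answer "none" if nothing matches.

6.46.6.162 is outside every listed prefix and there is no default route.

none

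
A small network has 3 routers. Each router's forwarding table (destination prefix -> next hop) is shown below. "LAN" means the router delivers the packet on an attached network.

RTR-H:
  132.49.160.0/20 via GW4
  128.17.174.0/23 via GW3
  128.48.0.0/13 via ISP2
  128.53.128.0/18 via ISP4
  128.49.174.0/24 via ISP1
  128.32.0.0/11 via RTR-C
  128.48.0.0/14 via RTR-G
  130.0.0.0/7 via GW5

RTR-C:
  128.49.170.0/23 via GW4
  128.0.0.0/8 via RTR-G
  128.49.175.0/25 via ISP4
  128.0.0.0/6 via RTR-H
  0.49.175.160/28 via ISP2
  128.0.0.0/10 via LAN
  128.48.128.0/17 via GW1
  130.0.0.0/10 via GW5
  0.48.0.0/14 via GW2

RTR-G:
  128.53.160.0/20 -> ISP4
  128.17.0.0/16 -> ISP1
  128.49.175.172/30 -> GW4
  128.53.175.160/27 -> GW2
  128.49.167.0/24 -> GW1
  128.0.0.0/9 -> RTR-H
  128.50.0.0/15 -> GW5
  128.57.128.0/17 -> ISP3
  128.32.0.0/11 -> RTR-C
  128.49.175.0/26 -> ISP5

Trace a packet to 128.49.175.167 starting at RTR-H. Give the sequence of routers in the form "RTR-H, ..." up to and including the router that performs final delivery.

RTR-H, RTR-G, RTR-C

At RTR-H: longest match for 128.49.175.167 is 128.48.0.0/14 -> RTR-G
At RTR-G: longest match for 128.49.175.167 is 128.32.0.0/11 -> RTR-C
At RTR-C: longest match for 128.49.175.167 is 128.0.0.0/10 -> LAN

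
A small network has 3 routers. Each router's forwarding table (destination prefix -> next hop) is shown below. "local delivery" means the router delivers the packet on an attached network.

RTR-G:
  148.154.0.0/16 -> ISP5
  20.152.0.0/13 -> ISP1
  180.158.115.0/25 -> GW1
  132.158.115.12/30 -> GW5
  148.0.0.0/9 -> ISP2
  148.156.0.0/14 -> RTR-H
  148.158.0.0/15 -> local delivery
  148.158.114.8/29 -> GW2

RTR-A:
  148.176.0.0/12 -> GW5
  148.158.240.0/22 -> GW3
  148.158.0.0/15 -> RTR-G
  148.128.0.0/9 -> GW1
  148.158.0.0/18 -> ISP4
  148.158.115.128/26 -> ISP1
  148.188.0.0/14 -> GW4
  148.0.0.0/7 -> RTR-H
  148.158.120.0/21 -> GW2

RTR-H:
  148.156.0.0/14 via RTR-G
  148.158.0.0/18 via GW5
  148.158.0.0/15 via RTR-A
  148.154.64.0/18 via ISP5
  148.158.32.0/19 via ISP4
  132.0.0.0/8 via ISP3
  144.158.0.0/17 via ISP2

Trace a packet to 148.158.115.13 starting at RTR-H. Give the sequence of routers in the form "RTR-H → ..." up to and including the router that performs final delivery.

RTR-H → RTR-A → RTR-G

At RTR-H: longest match for 148.158.115.13 is 148.158.0.0/15 -> RTR-A
At RTR-A: longest match for 148.158.115.13 is 148.158.0.0/15 -> RTR-G
At RTR-G: longest match for 148.158.115.13 is 148.158.0.0/15 -> local delivery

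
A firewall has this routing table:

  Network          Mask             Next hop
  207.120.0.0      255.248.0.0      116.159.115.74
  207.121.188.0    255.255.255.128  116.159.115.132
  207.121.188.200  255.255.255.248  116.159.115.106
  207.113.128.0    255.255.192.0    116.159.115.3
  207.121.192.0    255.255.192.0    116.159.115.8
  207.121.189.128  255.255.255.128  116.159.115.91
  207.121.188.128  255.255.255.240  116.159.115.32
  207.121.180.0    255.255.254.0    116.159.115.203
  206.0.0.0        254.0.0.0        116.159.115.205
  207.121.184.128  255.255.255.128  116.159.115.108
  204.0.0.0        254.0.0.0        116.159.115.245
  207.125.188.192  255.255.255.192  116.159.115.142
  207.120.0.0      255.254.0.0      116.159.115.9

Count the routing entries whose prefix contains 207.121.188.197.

Prefixes containing 207.121.188.197:
  206.0.0.0/7 (206.0.0.0 - 207.255.255.255)
  207.120.0.0/13 (207.120.0.0 - 207.127.255.255)
  207.120.0.0/15 (207.120.0.0 - 207.121.255.255)
Total matching entries: 3.

3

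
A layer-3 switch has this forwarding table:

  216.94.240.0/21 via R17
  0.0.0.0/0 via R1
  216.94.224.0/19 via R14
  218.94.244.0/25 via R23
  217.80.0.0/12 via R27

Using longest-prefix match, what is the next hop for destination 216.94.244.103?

R17

Routes whose prefix contains 216.94.244.103:
  0.0.0.0/0 (default, matches everything) -> R1
  216.94.224.0/19 (216.94.224.0 - 216.94.255.255) -> R14
  216.94.240.0/21 (216.94.240.0 - 216.94.247.255) -> R17
More-specific entries that do NOT match:
  218.94.244.0/25 (218.94.244.0 - 218.94.244.127) does not contain 216.94.244.103
Longest matching prefix is /21 -> next hop R17.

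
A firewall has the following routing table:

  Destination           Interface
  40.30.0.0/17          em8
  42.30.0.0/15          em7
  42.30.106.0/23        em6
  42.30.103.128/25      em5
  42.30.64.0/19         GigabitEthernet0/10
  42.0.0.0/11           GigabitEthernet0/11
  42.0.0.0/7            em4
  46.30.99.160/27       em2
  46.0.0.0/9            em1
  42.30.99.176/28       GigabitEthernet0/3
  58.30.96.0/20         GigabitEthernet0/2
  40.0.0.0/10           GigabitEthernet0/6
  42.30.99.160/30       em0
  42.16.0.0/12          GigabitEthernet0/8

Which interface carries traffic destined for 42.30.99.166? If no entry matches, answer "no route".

Routes whose prefix contains 42.30.99.166:
  42.0.0.0/7 (42.0.0.0 - 43.255.255.255) -> em4
  42.0.0.0/11 (42.0.0.0 - 42.31.255.255) -> GigabitEthernet0/11
  42.16.0.0/12 (42.16.0.0 - 42.31.255.255) -> GigabitEthernet0/8
  42.30.0.0/15 (42.30.0.0 - 42.31.255.255) -> em7
More-specific entries that do NOT match:
  42.30.99.160/30 (42.30.99.160 - 42.30.99.163) does not contain 42.30.99.166
  42.30.99.176/28 (42.30.99.176 - 42.30.99.191) does not contain 42.30.99.166
  46.30.99.160/27 (46.30.99.160 - 46.30.99.191) does not contain 42.30.99.166
  42.30.103.128/25 (42.30.103.128 - 42.30.103.255) does not contain 42.30.99.166
  42.30.106.0/23 (42.30.106.0 - 42.30.107.255) does not contain 42.30.99.166
  58.30.96.0/20 (58.30.96.0 - 58.30.111.255) does not contain 42.30.99.166
  42.30.64.0/19 (42.30.64.0 - 42.30.95.255) does not contain 42.30.99.166
  40.30.0.0/17 (40.30.0.0 - 40.30.127.255) does not contain 42.30.99.166
Longest matching prefix is /15 -> interface em7.

em7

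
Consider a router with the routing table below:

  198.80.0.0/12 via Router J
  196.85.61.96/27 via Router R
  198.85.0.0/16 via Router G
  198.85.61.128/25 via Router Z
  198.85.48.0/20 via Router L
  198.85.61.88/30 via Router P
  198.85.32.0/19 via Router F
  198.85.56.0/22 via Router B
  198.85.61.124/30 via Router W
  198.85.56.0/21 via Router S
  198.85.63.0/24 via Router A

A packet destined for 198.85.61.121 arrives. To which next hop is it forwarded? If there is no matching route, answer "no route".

Routes whose prefix contains 198.85.61.121:
  198.80.0.0/12 (198.80.0.0 - 198.95.255.255) -> Router J
  198.85.0.0/16 (198.85.0.0 - 198.85.255.255) -> Router G
  198.85.32.0/19 (198.85.32.0 - 198.85.63.255) -> Router F
  198.85.48.0/20 (198.85.48.0 - 198.85.63.255) -> Router L
  198.85.56.0/21 (198.85.56.0 - 198.85.63.255) -> Router S
More-specific entries that do NOT match:
  198.85.61.88/30 (198.85.61.88 - 198.85.61.91) does not contain 198.85.61.121
  198.85.61.124/30 (198.85.61.124 - 198.85.61.127) does not contain 198.85.61.121
  196.85.61.96/27 (196.85.61.96 - 196.85.61.127) does not contain 198.85.61.121
  198.85.61.128/25 (198.85.61.128 - 198.85.61.255) does not contain 198.85.61.121
  198.85.63.0/24 (198.85.63.0 - 198.85.63.255) does not contain 198.85.61.121
  198.85.56.0/22 (198.85.56.0 - 198.85.59.255) does not contain 198.85.61.121
Longest matching prefix is /21 -> next hop Router S.

Router S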